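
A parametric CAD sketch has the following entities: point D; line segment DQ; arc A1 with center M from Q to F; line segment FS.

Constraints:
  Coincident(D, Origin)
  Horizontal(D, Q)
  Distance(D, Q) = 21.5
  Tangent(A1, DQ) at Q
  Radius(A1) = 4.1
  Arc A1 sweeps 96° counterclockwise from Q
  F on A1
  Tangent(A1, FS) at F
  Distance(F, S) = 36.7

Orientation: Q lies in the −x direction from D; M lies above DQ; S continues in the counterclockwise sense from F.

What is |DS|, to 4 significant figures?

46.21

D is at the origin; DQ is horizontal with |DQ| = 21.5 and Q on the −x side, so Q = (-21.50, 0.000). A1 meets DQ tangentially, so MQ is at right angles to DQ, so M = Q + (0, 4.1) = (-21.50, 4.100). On A1, Q sits at bearing -90° from M; a 96° counterclockwise sweep puts F at bearing 6°, so F = M + 4.1·(cos 6°, sin 6°) = (-17.42, 4.529). A1 meets FS tangentially, so MF is at right angles to FS, so FS runs along (−sin 6°, cos 6°); with |FS| = 36.7, S = (-21.26, 41.03). Then |DS| = |S − D| = 46.21.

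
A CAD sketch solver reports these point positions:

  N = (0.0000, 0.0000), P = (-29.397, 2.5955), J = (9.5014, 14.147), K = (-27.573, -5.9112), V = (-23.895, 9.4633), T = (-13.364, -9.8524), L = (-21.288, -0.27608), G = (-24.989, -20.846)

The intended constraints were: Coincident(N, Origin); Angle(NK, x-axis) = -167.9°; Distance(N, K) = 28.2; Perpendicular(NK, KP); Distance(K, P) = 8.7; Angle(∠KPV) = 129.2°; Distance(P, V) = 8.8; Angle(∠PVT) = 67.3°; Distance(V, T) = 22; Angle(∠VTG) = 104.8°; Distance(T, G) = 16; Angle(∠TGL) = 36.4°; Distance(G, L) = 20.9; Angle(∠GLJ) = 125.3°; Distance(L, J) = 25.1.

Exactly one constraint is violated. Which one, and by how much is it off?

Distance(L, J) = 25.1 — off by 8.90.

N = (0.00, 0.00) ✓; NK at -167.9° ✓; |NK| = 28.20 ✓; ∠(NK, KP) = 90.00° ✓; |KP| = 8.700 ✓; ∠KPV = 129.2° ✓; |PV| = 8.800 ✓; ∠PVT = 67.30° ✓; |VT| = 22.00 ✓; ∠VTG = 104.8° ✓; |TG| = 16.00 ✓; ∠TGL = 36.40° ✓; |GL| = 20.90 ✓; ∠GLJ = 125.3° ✓; |LJ| = 34.00 ✗.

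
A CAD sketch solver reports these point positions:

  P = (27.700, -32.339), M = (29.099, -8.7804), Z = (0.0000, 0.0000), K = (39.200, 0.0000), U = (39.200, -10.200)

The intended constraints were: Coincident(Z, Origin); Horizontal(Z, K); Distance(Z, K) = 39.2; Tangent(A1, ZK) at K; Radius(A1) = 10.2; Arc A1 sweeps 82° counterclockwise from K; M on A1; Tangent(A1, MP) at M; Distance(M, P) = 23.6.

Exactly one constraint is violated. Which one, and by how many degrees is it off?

Tangent(A1, MP) at M — off by 4.60°.

Z = (0.00, 0.00) ✓; Z.y = 0.00, K.y = 0.00 ✓; |ZK| = 39.20 ✓; ∠(UK, KZ) = 90.00° ✓; |UK| = 10.20 ✓; bearing(U→M) − bearing(U→K) = 82.00° ✓; |UM| = 10.20 ✓; ∠(UM, MP) = 85.40° ✗; |MP| = 23.60 ✓.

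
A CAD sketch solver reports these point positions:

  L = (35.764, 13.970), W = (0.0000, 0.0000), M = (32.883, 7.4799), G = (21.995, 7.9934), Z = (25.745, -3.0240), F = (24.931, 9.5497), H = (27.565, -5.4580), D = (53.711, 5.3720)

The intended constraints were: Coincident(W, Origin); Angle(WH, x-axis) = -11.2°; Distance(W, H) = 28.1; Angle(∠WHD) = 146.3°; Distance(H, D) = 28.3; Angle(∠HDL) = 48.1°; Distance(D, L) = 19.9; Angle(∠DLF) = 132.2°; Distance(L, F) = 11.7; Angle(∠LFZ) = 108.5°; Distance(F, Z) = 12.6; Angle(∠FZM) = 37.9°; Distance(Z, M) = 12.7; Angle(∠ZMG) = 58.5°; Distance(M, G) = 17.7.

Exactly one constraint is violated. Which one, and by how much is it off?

Distance(M, G) = 17.7 — off by 6.80.

W = (0.00, 0.00) ✓; WH at -11.20° ✓; |WH| = 28.10 ✓; ∠WHD = 146.3° ✓; |HD| = 28.30 ✓; ∠HDL = 48.10° ✓; |DL| = 19.90 ✓; ∠DLF = 132.2° ✓; |LF| = 11.70 ✓; ∠LFZ = 108.5° ✓; |FZ| = 12.60 ✓; ∠FZM = 37.90° ✓; |ZM| = 12.70 ✓; ∠ZMG = 58.50° ✓; |MG| = 10.90 ✗.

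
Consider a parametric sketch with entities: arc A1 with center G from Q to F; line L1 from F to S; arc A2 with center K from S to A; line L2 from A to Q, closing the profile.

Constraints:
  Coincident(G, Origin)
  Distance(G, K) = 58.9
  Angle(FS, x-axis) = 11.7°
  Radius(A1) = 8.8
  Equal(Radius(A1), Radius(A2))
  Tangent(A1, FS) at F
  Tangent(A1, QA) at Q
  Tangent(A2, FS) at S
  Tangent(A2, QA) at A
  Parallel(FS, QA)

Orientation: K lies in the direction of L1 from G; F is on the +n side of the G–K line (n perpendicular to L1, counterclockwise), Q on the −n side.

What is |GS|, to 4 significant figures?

59.55

Tangency of A1 to both parallel lines with radius 8.8 puts F and Q at G ± 8.8·n: F = (-1.785, 8.617), Q = (1.785, -8.617). Equal radii place S and A the same way about K: S = K + 8.8·n = (55.89, 20.56), A = K − 8.8·n = (59.46, 3.327). Then |GS| = |S − G| = 59.55.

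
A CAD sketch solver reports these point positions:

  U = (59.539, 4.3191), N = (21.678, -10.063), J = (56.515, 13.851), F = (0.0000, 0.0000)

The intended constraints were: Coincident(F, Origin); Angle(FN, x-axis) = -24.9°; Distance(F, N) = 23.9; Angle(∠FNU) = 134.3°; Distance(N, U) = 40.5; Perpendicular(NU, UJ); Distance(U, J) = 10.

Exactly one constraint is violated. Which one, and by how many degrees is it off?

Perpendicular(NU, UJ) — off by 3.20°.

F = (0.00, 0.00) ✓; FN at -24.90° ✓; |FN| = 23.90 ✓; ∠FNU = 134.3° ✓; |NU| = 40.50 ✓; ∠(NU, UJ) = 86.80° ✗; |UJ| = 10.00 ✓.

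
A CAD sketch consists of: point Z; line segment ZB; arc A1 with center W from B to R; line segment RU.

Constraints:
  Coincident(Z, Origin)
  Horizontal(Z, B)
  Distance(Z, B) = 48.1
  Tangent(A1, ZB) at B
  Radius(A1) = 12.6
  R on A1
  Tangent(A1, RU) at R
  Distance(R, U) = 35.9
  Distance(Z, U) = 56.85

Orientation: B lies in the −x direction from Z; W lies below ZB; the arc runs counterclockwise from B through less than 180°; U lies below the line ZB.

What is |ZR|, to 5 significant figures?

60.978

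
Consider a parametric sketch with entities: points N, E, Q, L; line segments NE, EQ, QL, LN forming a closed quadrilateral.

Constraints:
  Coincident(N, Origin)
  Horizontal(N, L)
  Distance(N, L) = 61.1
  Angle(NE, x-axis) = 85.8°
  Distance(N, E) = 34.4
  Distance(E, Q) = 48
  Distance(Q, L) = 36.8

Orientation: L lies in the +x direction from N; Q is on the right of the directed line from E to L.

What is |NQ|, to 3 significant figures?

26.4

N is at the origin; N and L share the same y with |NL| = 61.1 and L in +x, so L = (61.1, 0). NE runs at 85.8° with |NE| = 34.4, so E = (2.52, 34.3). Q is determined by |EQ| = 48.0 and |QL| = 36.8 together: it lies at the intersection of circle(E, 48.0) and circle(L, 36.8). With |EL| = 67.9, the foot of the radical line on EL is 40.9 from E and the perpendicular offset is √(48.0² − 40.9²) = 25.1. Taking the right-of-EL solution: Q = (25.2, -8.01).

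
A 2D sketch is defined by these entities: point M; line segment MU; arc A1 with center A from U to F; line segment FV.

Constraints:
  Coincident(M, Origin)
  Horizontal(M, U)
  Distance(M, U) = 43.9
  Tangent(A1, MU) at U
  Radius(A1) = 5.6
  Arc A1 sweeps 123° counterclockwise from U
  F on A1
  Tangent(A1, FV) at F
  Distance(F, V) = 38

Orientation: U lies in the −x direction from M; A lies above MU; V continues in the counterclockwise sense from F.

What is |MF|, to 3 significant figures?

40.1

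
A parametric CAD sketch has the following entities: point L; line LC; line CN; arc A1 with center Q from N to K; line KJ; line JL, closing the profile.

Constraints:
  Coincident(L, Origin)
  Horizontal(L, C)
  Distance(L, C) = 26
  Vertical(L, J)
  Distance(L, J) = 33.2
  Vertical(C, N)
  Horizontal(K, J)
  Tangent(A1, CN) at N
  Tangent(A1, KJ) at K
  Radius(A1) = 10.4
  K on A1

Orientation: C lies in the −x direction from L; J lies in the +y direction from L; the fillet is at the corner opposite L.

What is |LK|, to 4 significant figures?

36.68

L is at the origin; LC is horizontal with |LC| = 26.0 and C on the −x side, so C = (-26.00, 0.000). LJ is vertical with |LJ| = 33.2 and J on the +y side, so J = (0.000, 33.20). The virtual corner opposite L is at (-26.00, 33.20). A1 meets CN tangentially, so QN is at right angles to CN and since A1 is tangent to KJ there, QK ⟂ KJ, with radius 10.4, so the center Q sits 10.4 in from both sides at Q = (-15.60, 22.80). That places the tangent points at N = (-26.00, 22.80) on CN and K = (-15.60, 33.20) on KJ. Then |LK| = |K − L| = 36.68.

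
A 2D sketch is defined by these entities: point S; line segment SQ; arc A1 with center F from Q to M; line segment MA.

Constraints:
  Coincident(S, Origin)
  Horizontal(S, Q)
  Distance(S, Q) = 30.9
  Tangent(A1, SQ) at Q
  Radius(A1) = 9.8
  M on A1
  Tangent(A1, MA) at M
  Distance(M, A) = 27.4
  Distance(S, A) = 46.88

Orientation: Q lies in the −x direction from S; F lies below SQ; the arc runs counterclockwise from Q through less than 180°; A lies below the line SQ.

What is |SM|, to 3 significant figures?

42.1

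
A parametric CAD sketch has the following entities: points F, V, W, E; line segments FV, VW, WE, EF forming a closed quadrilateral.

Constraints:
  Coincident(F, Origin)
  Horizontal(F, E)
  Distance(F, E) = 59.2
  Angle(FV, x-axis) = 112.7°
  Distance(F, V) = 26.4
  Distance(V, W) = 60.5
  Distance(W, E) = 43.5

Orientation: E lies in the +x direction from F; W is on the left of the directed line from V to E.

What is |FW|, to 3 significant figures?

63.5

Checks: |VW| = 60.50 ✓; |WE| = 43.50 ✓.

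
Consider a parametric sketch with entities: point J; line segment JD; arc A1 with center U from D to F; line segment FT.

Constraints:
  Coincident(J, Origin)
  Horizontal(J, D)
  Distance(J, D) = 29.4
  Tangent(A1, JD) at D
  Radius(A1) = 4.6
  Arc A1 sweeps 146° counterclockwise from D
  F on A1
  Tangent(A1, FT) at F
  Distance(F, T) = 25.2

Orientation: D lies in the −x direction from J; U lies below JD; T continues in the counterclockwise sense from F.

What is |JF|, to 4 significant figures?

33.06

J is at the origin; J and D share the same y with |JD| = 29.4 and D on the −x side, so D = (-29.40, 0.000). The tangent condition forces UD to be normal to JD, so U = D + (0, -4.6) = (-29.40, -4.600). On A1, D sits at bearing 90° from U; a 146° counterclockwise sweep puts F at bearing 236°, so F = U + 4.6·(cos 236°, sin 236°) = (-31.97, -8.414). Then |JF| = |F − J| = 33.06.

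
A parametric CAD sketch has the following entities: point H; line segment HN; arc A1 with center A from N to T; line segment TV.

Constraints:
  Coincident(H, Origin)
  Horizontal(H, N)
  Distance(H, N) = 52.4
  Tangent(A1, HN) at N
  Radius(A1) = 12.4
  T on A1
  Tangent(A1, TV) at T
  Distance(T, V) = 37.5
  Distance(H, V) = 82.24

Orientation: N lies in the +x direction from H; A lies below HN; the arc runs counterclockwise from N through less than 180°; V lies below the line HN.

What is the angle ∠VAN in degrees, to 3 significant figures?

161°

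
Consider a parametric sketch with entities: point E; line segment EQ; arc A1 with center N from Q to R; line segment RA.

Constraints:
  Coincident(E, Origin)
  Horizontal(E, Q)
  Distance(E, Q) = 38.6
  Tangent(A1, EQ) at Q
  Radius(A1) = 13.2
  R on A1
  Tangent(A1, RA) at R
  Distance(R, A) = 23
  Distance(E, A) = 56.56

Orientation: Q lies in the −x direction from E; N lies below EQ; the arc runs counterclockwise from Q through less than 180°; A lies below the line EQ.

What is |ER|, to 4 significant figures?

53.91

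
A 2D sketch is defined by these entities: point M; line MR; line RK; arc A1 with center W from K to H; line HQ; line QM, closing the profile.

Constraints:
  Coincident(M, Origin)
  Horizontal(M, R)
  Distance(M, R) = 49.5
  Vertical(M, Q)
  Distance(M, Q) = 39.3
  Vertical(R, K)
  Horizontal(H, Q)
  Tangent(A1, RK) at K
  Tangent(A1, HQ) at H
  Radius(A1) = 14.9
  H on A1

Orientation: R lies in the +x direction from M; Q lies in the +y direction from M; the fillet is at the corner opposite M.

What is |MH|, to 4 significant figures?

52.36

M is at the origin; MR is horizontal with |MR| = 49.5 and R on the +x side, so R = (49.50, 0.000). M and Q share the same x with |MQ| = 39.3 and Q on the +y side, so Q = (0.000, 39.30). The virtual corner opposite M is at (49.50, 39.30). The tangent condition forces WK to be normal to RK and the tangent condition forces WH to be normal to HQ, with radius 14.9, so the center W sits 14.9 in from both sides at W = (34.60, 24.40). That places the tangent points at K = (49.50, 24.40) on RK and H = (34.60, 39.30) on HQ. Then |MH| = |H − M| = 52.36.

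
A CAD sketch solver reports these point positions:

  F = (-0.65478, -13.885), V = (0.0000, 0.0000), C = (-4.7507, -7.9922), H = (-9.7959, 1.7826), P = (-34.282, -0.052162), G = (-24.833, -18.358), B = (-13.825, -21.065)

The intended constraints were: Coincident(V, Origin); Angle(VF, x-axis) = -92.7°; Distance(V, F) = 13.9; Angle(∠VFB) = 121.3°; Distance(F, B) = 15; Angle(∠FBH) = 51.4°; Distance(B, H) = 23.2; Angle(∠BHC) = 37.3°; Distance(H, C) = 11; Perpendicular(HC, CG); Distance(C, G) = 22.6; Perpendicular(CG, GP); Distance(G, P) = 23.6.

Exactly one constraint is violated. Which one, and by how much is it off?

Distance(G, P) = 23.6 — off by 3.00.

V = (0.00, 0.00) ✓; VF at -92.70° ✓; |VF| = 13.90 ✓; ∠VFB = 121.3° ✓; |FB| = 15.00 ✓; ∠FBH = 51.40° ✓; |BH| = 23.20 ✓; ∠BHC = 37.30° ✓; |HC| = 11.00 ✓; ∠(HC, CG) = 90.00° ✓; |CG| = 22.60 ✓; ∠(CG, GP) = 90.00° ✓; |GP| = 20.60 ✗.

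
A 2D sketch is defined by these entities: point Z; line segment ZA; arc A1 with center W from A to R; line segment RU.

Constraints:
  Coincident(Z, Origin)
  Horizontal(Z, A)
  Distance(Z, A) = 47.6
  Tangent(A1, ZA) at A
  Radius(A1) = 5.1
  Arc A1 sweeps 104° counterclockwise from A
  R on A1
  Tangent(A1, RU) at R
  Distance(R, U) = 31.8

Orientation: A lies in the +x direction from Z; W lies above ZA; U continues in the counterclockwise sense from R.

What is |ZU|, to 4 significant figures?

58.27

Z is at the origin; Z and A share the same y with |ZA| = 47.6 and A on the +x side, so A = (47.60, 0.000). The tangent condition forces WA to be normal to ZA, so W = A + (0, 5.1) = (47.60, 5.100). On A1, A sits at bearing -90° from W; a 104° counterclockwise sweep puts R at bearing 14°, so R = W + 5.1·(cos 14°, sin 14°) = (52.55, 6.334). The tangent condition forces WR to be normal to RU, so RU runs along (−sin 14°, cos 14°); with |RU| = 31.8, U = (44.86, 37.19). Then |ZU| = |U − Z| = 58.27.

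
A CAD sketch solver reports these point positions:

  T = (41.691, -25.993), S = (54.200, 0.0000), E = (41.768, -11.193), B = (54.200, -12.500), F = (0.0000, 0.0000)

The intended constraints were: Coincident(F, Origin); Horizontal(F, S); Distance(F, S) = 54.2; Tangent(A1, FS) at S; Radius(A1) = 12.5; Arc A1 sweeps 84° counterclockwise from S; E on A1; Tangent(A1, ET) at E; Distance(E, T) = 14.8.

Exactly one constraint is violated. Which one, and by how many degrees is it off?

Tangent(A1, ET) at E — off by 5.70°.

F = (0.00, 0.00) ✓; F.y = 0.00, S.y = 0.00 ✓; |FS| = 54.20 ✓; ∠(BS, SF) = 90.00° ✓; |BS| = 12.50 ✓; bearing(B→E) − bearing(B→S) = 84.00° ✓; |BE| = 12.50 ✓; ∠(BE, ET) = 84.30° ✗; |ET| = 14.80 ✓.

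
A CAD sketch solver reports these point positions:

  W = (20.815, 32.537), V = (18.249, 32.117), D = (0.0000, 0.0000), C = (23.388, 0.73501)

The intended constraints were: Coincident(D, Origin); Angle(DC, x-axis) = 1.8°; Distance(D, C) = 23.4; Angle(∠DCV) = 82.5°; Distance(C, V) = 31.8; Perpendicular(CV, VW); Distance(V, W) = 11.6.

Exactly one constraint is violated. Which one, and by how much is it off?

Distance(V, W) = 11.6 — off by 9.00.

D = (0.00, 0.00) ✓; DC at 1.800° ✓; |DC| = 23.40 ✓; ∠DCV = 82.50° ✓; |CV| = 31.80 ✓; ∠(CV, VW) = 90.00° ✓; |VW| = 2.600 ✗.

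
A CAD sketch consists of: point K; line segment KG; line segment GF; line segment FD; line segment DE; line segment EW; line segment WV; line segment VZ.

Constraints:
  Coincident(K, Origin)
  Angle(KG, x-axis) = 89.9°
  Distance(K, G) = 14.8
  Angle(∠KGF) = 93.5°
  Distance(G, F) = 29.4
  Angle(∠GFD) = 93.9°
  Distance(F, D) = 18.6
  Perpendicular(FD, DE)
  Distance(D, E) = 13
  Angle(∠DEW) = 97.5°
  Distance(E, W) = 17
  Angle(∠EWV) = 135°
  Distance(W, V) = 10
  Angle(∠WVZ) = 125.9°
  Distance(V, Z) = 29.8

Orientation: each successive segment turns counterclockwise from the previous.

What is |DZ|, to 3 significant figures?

31.6

K is at the origin; KG runs at 89.9° with length 14.8, so G = (0.0258, 14.8). ∠KGF = 93.5° gives GF at 176° from the x-axis; with |GF| = 29.4, F = (-29.3, 16.6). ∠GFD = 93.9° gives FD at -97.5° from the x-axis; with |FD| = 18.6, D = (-31.7, -1.79). FD ⟂ DE, so DE runs at -7.50°; with |DE| = 13.0, E = (-18.9, -3.49). ∠DEW = 97.5° gives EW at 75.0° from the x-axis; with |EW| = 17.0, W = (-14.5, 12.9). ∠EWV = 135.0° gives WV at 120° from the x-axis; with |WV| = 10.0, V = (-19.5, 21.6). ∠WVZ = 125.9° gives VZ at 174° from the x-axis; with |VZ| = 29.8, Z = (-49.1, 24.7). Then |DZ| = |Z − D| = 31.6.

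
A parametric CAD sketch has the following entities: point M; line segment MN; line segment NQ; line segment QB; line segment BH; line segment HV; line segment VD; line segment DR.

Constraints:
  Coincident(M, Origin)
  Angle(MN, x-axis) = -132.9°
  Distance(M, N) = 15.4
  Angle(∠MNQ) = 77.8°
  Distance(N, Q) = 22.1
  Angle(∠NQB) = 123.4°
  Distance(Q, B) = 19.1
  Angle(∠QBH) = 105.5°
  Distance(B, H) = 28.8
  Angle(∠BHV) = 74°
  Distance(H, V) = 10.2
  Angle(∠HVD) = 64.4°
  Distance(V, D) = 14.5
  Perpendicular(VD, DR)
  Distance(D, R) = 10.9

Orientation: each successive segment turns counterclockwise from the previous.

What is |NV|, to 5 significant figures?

30.202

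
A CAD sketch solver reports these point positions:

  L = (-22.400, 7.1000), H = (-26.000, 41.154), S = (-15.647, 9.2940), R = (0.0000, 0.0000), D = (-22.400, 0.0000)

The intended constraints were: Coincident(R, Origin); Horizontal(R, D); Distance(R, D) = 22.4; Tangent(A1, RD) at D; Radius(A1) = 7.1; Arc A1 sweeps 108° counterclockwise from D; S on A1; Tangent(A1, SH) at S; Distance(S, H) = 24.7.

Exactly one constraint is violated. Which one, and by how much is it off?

Distance(S, H) = 24.7 — off by 8.80.

R = (0.00, 0.00) ✓; R.y = 0.00, D.y = 0.00 ✓; |RD| = 22.40 ✓; ∠(LD, DR) = 90.00° ✓; |LD| = 7.100 ✓; bearing(L→S) − bearing(L→D) = 108.0° ✓; |LS| = 7.100 ✓; ∠(LS, SH) = 90.00° ✓; |SH| = 33.50 ✗.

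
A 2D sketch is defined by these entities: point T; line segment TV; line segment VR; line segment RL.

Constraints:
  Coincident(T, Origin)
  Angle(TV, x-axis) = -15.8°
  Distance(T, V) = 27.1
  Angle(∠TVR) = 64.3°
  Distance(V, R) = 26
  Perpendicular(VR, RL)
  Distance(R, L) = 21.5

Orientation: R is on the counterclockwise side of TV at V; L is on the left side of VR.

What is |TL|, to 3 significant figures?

14.5

T is at the origin; TV runs at -15.8° with length 27.1, so V = 27.1·(cos -15.8°, sin -15.8°) = (26.1, -7.38). ∠TVR = 64.3°, so VR runs at -15.8° + (180° − 64.3°) = 99.9° from the x-axis; with |VR| = 26.0, R = V + 26.0·(cos 99.9°, sin 99.9°) = (21.6, 18.2). The perpendicularity gives RL at right angles to VR; with |RL| = 21.5 on the left of VR, L = R + 21.5·(-0.985, -0.172) = (0.426, 14.5). Then |TL| = |L − T| = 14.5.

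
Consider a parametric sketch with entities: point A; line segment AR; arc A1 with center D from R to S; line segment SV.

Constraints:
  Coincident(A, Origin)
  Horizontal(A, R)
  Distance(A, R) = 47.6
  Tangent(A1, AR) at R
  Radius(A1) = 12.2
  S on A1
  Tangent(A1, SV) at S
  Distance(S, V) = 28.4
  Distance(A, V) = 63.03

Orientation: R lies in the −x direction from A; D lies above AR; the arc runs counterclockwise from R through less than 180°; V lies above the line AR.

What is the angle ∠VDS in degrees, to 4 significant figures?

66.75°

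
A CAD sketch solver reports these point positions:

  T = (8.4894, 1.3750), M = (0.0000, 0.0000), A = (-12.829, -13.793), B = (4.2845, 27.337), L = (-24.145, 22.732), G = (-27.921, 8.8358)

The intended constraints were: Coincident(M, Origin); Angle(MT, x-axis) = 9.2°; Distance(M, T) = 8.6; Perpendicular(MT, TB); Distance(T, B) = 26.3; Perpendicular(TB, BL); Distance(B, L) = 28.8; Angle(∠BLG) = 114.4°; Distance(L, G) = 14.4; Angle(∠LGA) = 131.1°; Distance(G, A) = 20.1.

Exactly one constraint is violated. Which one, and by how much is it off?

Distance(G, A) = 20.1 — off by 7.10.

M = (0.00, 0.00) ✓; MT at 9.200° ✓; |MT| = 8.600 ✓; ∠(MT, TB) = 90.00° ✓; |TB| = 26.30 ✓; ∠(TB, BL) = 90.00° ✓; |BL| = 28.80 ✓; ∠BLG = 114.4° ✓; |LG| = 14.40 ✓; ∠LGA = 131.1° ✓; |GA| = 27.20 ✗.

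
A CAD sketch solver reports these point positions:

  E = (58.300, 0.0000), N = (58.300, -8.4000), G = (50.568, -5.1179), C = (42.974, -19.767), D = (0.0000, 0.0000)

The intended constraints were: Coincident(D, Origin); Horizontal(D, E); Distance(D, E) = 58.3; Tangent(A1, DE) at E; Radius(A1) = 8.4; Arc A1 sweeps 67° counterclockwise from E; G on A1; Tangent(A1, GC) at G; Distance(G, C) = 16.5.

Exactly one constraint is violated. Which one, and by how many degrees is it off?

Tangent(A1, GC) at G — off by 4.40°.

D = (0.00, 0.00) ✓; D.y = 0.00, E.y = 0.00 ✓; |DE| = 58.30 ✓; ∠(NE, ED) = 90.00° ✓; |NE| = 8.400 ✓; bearing(N→G) − bearing(N→E) = 67.00° ✓; |NG| = 8.400 ✓; ∠(NG, GC) = 94.40° ✗; |GC| = 16.50 ✓.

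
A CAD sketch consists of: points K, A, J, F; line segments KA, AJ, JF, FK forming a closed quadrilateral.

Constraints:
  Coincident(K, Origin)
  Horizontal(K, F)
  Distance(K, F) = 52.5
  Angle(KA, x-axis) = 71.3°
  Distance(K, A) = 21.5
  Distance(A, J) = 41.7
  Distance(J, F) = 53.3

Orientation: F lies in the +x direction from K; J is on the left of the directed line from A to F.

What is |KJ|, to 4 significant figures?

61.87

K is at the origin; KF is horizontal with |KF| = 52.5 and F in +x, so F = (52.5, 0). KA runs at 71.3° with |KA| = 21.5, so A = (6.893, 20.37). J is determined by |AJ| = 41.7 and |JF| = 53.3 together: it lies at the intersection of circle(A, 41.7) and circle(F, 53.3). With |AF| = 49.95, the foot of the radical line on AF is 13.94 from A and the perpendicular offset is √(41.7² − 13.94²) = 39.30. Taking the left-of-AF solution: J = (35.65, 50.57).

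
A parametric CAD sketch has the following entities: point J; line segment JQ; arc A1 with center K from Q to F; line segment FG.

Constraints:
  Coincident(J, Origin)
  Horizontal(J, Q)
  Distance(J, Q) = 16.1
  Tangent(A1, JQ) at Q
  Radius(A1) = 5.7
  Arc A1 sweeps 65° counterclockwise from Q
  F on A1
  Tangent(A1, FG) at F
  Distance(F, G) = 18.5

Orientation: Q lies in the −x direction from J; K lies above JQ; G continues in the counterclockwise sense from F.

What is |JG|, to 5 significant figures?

20.298

On A1, Q sits at bearing -90° from K; a 65° counterclockwise sweep puts F at bearing -25°, so F = K + 5.7·(cos -25°, sin -25°) = (-10.934, 3.2911). Since A1 is tangent to FG there, KF ⟂ FG, so FG runs along (−sin -25°, cos -25°); with |FG| = 18.5, G = (-3.1156, 20.058). Then |JG| = |G − J| = 20.298.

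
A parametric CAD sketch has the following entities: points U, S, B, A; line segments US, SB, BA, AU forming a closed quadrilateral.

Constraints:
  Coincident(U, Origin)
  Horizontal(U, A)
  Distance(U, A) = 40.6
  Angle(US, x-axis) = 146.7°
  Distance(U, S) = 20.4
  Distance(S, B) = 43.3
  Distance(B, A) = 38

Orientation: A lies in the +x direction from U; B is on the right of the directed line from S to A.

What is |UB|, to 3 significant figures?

24.7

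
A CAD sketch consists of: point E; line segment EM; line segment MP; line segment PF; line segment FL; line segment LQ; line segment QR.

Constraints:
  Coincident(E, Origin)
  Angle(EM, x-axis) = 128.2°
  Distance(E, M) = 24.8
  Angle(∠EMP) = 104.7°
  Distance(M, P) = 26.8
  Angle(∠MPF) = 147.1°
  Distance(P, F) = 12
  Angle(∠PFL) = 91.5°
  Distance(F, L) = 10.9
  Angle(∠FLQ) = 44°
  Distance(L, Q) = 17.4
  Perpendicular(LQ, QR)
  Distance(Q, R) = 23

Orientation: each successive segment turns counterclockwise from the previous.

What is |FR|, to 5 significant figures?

18.150

E is at the origin; EM runs at 128.2° with length 24.8, so M = (-15.337, 19.489). ∠EMP = 104.7° gives MP at -156.50° from the x-axis; with |MP| = 26.8, P = (-39.914, 8.8028). ∠MPF = 147.1° gives PF at -123.60° from the x-axis; with |PF| = 12.0, F = (-46.554, -1.1923). ∠PFL = 91.5° gives FL at -35.100° from the x-axis; with |FL| = 10.9, L = (-37.637, -7.4598). ∠FLQ = 44.0° gives LQ at 100.90° from the x-axis; with |LQ| = 17.4, Q = (-40.927, 9.6262). LQ is perpendicular to QR, so QR runs at -169.10°; with |QR| = 23.0, R = (-63.512, 5.2771). Then |FR| = |R − F| = 18.150.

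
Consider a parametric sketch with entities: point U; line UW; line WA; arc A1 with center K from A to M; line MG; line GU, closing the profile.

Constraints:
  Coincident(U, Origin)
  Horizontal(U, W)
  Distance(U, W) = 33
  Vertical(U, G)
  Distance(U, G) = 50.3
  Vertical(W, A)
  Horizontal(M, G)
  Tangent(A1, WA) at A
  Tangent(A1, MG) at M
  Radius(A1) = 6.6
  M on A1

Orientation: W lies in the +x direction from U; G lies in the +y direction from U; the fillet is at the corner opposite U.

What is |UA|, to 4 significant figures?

54.76

U is at the origin; U and W share the same y with |UW| = 33.0 and W on the +x side, so W = (33.00, 0.000). U and G share the same x with |UG| = 50.3 and G on the +y side, so G = (0.000, 50.30). The virtual corner opposite U is at (33.00, 50.30). Since A1 is tangent to WA there, KA ⟂ WA and tangency of A1 to MG means the radius KM is perpendicular to MG, with radius 6.6, so the center K sits 6.6 in from both sides at K = (26.40, 43.70). That places the tangent points at A = (33.00, 43.70) on WA and M = (26.40, 50.30) on MG. Then |UA| = |A − U| = 54.76.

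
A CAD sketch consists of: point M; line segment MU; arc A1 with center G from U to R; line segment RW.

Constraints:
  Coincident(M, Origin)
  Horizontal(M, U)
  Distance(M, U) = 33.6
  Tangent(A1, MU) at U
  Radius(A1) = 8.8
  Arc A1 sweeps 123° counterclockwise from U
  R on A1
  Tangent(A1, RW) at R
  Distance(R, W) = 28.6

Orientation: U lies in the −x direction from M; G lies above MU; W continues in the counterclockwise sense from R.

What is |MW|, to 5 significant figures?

56.206

M is at the origin; MU is horizontal with |MU| = 33.6 and U on the −x side, so U = (-33.600, 0.0000). A1 meets MU tangentially, so GU is at right angles to MU, so G = U + (0, 8.8) = (-33.600, 8.8000). On A1, U sits at bearing -90° from G; a 123° counterclockwise sweep puts R at bearing 33°, so R = G + 8.8·(cos 33°, sin 33°) = (-26.220, 13.593). The tangent condition forces GR to be normal to RW, so RW runs along (−sin 33°, cos 33°); with |RW| = 28.6, W = (-41.796, 37.579). Then |MW| = |W − M| = 56.206.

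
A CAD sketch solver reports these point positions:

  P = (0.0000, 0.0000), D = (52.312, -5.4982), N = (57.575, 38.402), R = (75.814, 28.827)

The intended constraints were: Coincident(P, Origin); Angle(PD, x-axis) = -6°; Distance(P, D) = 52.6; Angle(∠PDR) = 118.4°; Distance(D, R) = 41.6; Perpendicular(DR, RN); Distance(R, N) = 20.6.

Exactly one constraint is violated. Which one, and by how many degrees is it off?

Perpendicular(DR, RN) — off by 6.70°.

P = (0.00, 0.00) ✓; PD at -6.000° ✓; |PD| = 52.60 ✓; ∠PDR = 118.4° ✓; |DR| = 41.60 ✓; ∠(DR, RN) = 96.70° ✗; |RN| = 20.60 ✓.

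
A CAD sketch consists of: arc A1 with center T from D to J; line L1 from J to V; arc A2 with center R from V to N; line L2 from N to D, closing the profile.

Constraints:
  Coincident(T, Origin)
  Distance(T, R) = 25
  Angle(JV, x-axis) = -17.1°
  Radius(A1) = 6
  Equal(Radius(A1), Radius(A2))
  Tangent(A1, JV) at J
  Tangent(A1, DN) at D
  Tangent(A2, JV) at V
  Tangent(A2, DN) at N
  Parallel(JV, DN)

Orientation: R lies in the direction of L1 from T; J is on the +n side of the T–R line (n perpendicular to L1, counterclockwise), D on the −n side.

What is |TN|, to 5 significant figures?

25.710

The slot axis is L1's direction at -17.1°, so u = (cos -17.1°, sin -17.1°) = (0.95579, -0.29404) and n = (−sin -17.1°, cos -17.1°) = (0.29404, 0.95579). T is at the origin and R lies 25.0 along u from T, so R = 25.0·u = (23.895, -7.3510). Tangency of A1 to both parallel lines with radius 6.0 puts J and D at T ± 6.0·n: J = (1.7642, 5.7348), D = (-1.7642, -5.7348). Equal radii place V and N the same way about R: V = R + 6.0·n = (25.659, -1.6163), N = R − 6.0·n = (22.131, -13.086). Then |TN| = |N − T| = 25.710.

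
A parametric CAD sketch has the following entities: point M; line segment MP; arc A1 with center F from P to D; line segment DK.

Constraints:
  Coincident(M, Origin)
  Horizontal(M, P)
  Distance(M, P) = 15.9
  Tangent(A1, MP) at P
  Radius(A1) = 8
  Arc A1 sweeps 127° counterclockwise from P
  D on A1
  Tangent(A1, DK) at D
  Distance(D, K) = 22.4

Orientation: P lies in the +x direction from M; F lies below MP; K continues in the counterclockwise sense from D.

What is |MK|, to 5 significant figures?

38.358

M is at the origin; M and P share the same y with |MP| = 15.9 and P on the +x side, so P = (15.900, 0.0000). The tangent condition forces FP to be normal to MP, so F = P + (0, -8) = (15.900, -8.0000). On A1, P sits at bearing 90° from F; a 127° counterclockwise sweep puts D at bearing 217°, so D = F + 8.0·(cos 217°, sin 217°) = (9.5109, -12.815). The tangent condition forces FD to be normal to DK, so DK runs along (−sin 217°, cos 217°); with |DK| = 22.4, K = (22.992, -30.704). Then |MK| = |K − M| = 38.358.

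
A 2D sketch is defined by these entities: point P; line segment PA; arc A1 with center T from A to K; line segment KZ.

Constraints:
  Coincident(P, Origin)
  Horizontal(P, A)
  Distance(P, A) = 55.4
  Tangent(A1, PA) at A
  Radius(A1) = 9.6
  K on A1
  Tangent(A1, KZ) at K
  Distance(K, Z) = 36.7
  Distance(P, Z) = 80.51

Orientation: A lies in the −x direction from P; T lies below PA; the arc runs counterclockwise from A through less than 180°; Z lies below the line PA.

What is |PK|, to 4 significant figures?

65.66

Checks: |TK| = 9.600 ✓; ∠(TK, KZ) = 90.00° ✓; |KZ| = 36.70 ✓; |PZ| = 80.51 ✓.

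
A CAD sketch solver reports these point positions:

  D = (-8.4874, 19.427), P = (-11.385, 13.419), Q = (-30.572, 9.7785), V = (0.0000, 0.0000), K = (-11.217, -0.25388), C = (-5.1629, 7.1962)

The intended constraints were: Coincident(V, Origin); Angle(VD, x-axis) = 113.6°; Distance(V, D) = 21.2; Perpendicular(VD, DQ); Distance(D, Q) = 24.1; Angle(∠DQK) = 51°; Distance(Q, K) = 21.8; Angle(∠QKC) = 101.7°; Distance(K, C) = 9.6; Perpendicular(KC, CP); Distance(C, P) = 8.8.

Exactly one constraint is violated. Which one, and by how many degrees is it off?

Perpendicular(KC, CP) — off by 5.91°.

V = (0.00, 0.00) ✓; VD at 113.6° ✓; |VD| = 21.20 ✓; ∠(VD, DQ) = 90.00° ✓; |DQ| = 24.10 ✓; ∠DQK = 51.00° ✓; |QK| = 21.80 ✓; ∠QKC = 101.7° ✓; |KC| = 9.600 ✓; ∠(KC, CP) = 84.09° ✗; |CP| = 8.800 ✓.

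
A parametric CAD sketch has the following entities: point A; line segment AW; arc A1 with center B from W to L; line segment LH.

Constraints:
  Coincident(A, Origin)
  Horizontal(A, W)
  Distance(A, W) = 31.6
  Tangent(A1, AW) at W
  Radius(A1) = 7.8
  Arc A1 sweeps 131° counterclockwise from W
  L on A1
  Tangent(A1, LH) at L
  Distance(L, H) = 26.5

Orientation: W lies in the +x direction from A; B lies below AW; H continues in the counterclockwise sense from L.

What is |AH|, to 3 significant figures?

54.2

A is at the origin; AW is horizontal with |AW| = 31.6 and W on the +x side, so W = (31.6, 0.00). Tangency of A1 to AW means the radius BW is perpendicular to AW, so B = W + (0, -7.8) = (31.6, -7.80). On A1, W sits at bearing 90° from B; a 131° counterclockwise sweep puts L at bearing 221°, so L = B + 7.8·(cos 221°, sin 221°) = (25.7, -12.9). A1 meets LH tangentially, so BL is at right angles to LH, so LH runs along (−sin 221°, cos 221°); with |LH| = 26.5, H = (43.1, -32.9). Then |AH| = |H − A| = 54.2.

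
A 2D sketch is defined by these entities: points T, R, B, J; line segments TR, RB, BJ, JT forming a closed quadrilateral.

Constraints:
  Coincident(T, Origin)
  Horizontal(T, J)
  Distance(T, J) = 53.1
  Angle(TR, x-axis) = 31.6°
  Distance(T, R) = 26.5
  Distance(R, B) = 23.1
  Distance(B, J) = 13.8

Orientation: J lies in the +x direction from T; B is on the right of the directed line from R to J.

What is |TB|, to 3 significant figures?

39.5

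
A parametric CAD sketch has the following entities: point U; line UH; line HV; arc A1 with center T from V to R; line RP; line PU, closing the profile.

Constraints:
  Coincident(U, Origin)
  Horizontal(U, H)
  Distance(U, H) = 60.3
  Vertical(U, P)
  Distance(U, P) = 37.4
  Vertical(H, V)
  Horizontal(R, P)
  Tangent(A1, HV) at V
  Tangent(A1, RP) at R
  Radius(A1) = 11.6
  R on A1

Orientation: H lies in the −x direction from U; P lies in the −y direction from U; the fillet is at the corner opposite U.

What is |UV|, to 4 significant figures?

65.59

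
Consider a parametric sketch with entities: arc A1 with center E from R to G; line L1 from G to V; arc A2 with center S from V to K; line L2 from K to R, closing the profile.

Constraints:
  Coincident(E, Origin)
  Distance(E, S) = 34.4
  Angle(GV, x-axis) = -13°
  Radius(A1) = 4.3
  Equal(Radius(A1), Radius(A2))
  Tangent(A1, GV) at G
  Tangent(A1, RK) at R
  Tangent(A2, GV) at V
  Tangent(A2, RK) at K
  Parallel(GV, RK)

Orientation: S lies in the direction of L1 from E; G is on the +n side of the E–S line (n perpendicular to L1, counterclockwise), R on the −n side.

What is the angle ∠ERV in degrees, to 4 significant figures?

75.96°

The slot axis is L1's direction at -13.0°, so u = (cos -13.0°, sin -13.0°) = (0.9744, -0.2250) and n = (−sin -13.0°, cos -13.0°) = (0.2250, 0.9744). E is at the origin and S lies 34.4 along u from E, so S = 34.4·u = (33.52, -7.738). Tangency of A1 to both parallel lines with radius 4.3 puts G and R at E ± 4.3·n: G = (0.9673, 4.190), R = (-0.9673, -4.190). Equal radii place V and K the same way about S: V = S + 4.3·n = (34.49, -3.549), K = S − 4.3·n = (32.55, -11.93). Then cos ∠ERV = RE·RV / (|RE||RV|), giving 75.96°.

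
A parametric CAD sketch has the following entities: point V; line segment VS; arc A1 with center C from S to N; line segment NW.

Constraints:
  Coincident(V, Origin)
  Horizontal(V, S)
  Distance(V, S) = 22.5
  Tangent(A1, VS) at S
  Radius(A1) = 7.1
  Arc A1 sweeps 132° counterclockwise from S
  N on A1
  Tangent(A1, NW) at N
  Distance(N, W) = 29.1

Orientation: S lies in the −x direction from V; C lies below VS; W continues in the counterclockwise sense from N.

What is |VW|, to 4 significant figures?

34.49

On A1, S sits at bearing 90° from C; a 132° counterclockwise sweep puts N at bearing 222°, so N = C + 7.1·(cos 222°, sin 222°) = (-27.78, -11.85). Tangency of A1 to NW means the radius CN is perpendicular to NW, so NW runs along (−sin 222°, cos 222°); with |NW| = 29.1, W = (-8.305, -33.48). Then |VW| = |W − V| = 34.49.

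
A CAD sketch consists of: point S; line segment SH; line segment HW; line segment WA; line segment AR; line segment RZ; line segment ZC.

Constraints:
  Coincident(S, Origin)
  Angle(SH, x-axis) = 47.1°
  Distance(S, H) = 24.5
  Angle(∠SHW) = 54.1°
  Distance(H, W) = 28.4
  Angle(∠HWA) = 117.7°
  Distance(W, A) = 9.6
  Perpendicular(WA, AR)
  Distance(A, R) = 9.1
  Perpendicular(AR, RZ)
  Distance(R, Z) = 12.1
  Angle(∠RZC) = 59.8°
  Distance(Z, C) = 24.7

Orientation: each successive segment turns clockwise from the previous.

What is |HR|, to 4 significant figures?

27.88

S is at the origin; SH runs at 47.1° with length 24.5, so H = (16.68, 17.95). ∠SHW = 54.1° gives HW at -78.80° from the x-axis; with |HW| = 28.4, W = (22.19, -9.912). ∠HWA = 117.7° gives WA at -141.1° from the x-axis; with |WA| = 9.6, A = (14.72, -15.94). The perpendicularity gives AR at right angles to WA, so AR runs at 128.9°; with |AR| = 9.1, R = (9.008, -8.858). Then |HR| = |R − H| = 27.88.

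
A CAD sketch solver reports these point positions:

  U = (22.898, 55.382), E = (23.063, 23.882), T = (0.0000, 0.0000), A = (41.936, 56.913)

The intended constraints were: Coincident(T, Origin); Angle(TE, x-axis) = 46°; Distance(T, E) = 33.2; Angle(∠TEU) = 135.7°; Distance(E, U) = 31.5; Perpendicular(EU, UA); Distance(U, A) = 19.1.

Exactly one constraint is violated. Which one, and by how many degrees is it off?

Perpendicular(EU, UA) — off by 4.30°.

T = (0.00, 0.00) ✓; TE at 46.00° ✓; |TE| = 33.20 ✓; ∠TEU = 135.7° ✓; |EU| = 31.50 ✓; ∠(EU, UA) = 85.70° ✗; |UA| = 19.10 ✓.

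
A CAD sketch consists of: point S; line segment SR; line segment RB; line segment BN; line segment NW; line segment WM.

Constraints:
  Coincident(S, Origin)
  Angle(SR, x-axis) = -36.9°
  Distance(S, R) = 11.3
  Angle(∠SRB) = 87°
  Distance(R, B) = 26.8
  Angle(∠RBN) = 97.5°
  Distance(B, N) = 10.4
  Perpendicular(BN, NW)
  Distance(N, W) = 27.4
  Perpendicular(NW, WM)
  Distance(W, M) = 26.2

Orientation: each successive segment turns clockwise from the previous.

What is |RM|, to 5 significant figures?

12.330

BN is perpendicular to NW, so NW runs at 57.600°; with |NW| = 27.4, W = (-2.2538, 1.3624). NW ⟂ WM, so WM runs at -32.400°; with |WM| = 26.2, M = (19.868, -12.676). Then |RM| = |M − R| = 12.330.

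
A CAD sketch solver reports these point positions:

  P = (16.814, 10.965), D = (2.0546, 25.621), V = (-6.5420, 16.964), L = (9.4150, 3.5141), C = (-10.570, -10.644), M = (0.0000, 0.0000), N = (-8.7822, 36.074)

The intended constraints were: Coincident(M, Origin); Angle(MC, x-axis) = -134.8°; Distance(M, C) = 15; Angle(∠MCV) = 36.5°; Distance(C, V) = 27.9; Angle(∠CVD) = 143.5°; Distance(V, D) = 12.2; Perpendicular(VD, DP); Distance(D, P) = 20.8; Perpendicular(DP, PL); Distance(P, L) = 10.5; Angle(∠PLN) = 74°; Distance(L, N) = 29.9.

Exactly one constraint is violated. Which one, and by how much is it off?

Distance(L, N) = 29.9 — off by 7.40.

M = (0.00, 0.00) ✓; MC at -134.8° ✓; |MC| = 15.00 ✓; ∠MCV = 36.50° ✓; |CV| = 27.90 ✓; ∠CVD = 143.5° ✓; |VD| = 12.20 ✓; ∠(VD, DP) = 90.00° ✓; |DP| = 20.80 ✓; ∠(DP, PL) = 90.00° ✓; |PL| = 10.50 ✓; ∠PLN = 74.00° ✓; |LN| = 37.30 ✗.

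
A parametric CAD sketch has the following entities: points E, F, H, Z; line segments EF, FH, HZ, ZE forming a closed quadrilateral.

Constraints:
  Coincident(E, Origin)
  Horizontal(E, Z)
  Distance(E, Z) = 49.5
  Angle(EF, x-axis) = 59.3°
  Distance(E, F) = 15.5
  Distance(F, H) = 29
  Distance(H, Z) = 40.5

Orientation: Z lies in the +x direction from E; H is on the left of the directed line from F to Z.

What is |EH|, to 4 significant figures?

44.24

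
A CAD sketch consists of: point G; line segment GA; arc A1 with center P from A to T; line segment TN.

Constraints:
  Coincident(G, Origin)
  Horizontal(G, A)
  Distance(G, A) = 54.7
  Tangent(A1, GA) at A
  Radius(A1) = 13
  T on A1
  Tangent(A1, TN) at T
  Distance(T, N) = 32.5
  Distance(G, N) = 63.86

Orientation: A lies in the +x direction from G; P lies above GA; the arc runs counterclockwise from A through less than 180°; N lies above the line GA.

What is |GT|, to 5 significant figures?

68.122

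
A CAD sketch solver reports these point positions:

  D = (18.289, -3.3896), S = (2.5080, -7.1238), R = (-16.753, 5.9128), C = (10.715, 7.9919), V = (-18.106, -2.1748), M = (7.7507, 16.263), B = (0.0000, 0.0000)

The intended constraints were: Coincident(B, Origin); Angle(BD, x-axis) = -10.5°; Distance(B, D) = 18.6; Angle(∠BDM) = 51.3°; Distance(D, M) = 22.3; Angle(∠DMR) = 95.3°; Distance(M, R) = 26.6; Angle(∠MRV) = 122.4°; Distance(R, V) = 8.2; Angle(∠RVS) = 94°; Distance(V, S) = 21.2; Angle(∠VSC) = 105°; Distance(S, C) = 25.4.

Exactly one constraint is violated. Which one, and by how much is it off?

Distance(S, C) = 25.4 — off by 8.20.

B = (0.00, 0.00) ✓; BD at -10.50° ✓; |BD| = 18.60 ✓; ∠BDM = 51.30° ✓; |DM| = 22.30 ✓; ∠DMR = 95.30° ✓; |MR| = 26.60 ✓; ∠MRV = 122.4° ✓; |RV| = 8.200 ✓; ∠RVS = 94.00° ✓; |VS| = 21.20 ✓; ∠VSC = 105.0° ✓; |SC| = 17.20 ✗.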